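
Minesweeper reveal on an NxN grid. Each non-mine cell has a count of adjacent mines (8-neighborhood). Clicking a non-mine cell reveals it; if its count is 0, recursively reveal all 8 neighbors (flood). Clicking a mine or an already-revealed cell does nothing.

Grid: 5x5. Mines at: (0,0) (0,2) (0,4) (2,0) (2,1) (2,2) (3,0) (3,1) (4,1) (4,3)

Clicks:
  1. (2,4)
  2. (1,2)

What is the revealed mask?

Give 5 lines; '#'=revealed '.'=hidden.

Click 1 (2,4) count=0: revealed 6 new [(1,3) (1,4) (2,3) (2,4) (3,3) (3,4)] -> total=6
Click 2 (1,2) count=3: revealed 1 new [(1,2)] -> total=7

Answer: .....
..###
...##
...##
.....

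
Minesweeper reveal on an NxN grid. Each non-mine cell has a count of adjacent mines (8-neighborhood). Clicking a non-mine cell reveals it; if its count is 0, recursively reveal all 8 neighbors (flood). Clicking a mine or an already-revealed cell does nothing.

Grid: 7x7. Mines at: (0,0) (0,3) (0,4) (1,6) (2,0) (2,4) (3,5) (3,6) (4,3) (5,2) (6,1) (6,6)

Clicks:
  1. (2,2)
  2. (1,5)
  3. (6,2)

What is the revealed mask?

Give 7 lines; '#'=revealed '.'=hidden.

Click 1 (2,2) count=0: revealed 9 new [(1,1) (1,2) (1,3) (2,1) (2,2) (2,3) (3,1) (3,2) (3,3)] -> total=9
Click 2 (1,5) count=3: revealed 1 new [(1,5)] -> total=10
Click 3 (6,2) count=2: revealed 1 new [(6,2)] -> total=11

Answer: .......
.###.#.
.###...
.###...
.......
.......
..#....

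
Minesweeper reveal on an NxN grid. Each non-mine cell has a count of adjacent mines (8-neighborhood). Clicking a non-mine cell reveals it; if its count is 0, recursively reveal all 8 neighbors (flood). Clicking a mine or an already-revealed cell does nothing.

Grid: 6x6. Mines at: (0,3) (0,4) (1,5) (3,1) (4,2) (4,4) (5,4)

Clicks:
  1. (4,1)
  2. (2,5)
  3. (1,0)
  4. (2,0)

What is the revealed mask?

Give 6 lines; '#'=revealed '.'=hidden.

Answer: ###...
###...
###..#
......
.#....
......

Derivation:
Click 1 (4,1) count=2: revealed 1 new [(4,1)] -> total=1
Click 2 (2,5) count=1: revealed 1 new [(2,5)] -> total=2
Click 3 (1,0) count=0: revealed 9 new [(0,0) (0,1) (0,2) (1,0) (1,1) (1,2) (2,0) (2,1) (2,2)] -> total=11
Click 4 (2,0) count=1: revealed 0 new [(none)] -> total=11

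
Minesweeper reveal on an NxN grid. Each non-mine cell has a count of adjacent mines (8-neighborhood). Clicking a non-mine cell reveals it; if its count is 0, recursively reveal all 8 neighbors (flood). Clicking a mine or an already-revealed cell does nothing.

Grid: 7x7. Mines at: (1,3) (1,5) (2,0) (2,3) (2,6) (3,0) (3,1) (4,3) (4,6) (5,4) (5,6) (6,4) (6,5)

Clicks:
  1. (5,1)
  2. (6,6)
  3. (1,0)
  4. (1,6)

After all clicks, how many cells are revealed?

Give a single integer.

Answer: 14

Derivation:
Click 1 (5,1) count=0: revealed 11 new [(4,0) (4,1) (4,2) (5,0) (5,1) (5,2) (5,3) (6,0) (6,1) (6,2) (6,3)] -> total=11
Click 2 (6,6) count=2: revealed 1 new [(6,6)] -> total=12
Click 3 (1,0) count=1: revealed 1 new [(1,0)] -> total=13
Click 4 (1,6) count=2: revealed 1 new [(1,6)] -> total=14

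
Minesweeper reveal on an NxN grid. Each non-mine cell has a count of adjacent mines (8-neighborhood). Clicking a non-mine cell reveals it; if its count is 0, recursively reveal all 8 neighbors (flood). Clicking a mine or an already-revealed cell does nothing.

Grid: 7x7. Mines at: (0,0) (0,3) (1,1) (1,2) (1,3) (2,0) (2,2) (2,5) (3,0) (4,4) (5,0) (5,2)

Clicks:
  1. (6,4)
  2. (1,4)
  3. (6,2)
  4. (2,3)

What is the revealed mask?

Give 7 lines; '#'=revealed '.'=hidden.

Click 1 (6,4) count=0: revealed 12 new [(3,5) (3,6) (4,5) (4,6) (5,3) (5,4) (5,5) (5,6) (6,3) (6,4) (6,5) (6,6)] -> total=12
Click 2 (1,4) count=3: revealed 1 new [(1,4)] -> total=13
Click 3 (6,2) count=1: revealed 1 new [(6,2)] -> total=14
Click 4 (2,3) count=3: revealed 1 new [(2,3)] -> total=15

Answer: .......
....#..
...#...
.....##
.....##
...####
..#####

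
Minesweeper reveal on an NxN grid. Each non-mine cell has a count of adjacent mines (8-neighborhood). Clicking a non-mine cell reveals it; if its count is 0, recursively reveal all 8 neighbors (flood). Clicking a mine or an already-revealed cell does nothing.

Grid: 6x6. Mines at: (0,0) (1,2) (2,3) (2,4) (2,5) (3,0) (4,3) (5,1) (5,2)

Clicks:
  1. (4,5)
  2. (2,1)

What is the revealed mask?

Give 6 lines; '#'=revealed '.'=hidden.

Answer: ......
......
.#....
....##
....##
....##

Derivation:
Click 1 (4,5) count=0: revealed 6 new [(3,4) (3,5) (4,4) (4,5) (5,4) (5,5)] -> total=6
Click 2 (2,1) count=2: revealed 1 new [(2,1)] -> total=7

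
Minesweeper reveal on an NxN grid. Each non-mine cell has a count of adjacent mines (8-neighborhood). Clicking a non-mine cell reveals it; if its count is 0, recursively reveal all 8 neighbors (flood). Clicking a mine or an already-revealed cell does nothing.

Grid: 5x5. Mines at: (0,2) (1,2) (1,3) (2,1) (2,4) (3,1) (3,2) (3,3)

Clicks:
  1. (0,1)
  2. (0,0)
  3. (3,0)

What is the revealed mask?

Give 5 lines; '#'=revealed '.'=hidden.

Answer: ##...
##...
.....
#....
.....

Derivation:
Click 1 (0,1) count=2: revealed 1 new [(0,1)] -> total=1
Click 2 (0,0) count=0: revealed 3 new [(0,0) (1,0) (1,1)] -> total=4
Click 3 (3,0) count=2: revealed 1 new [(3,0)] -> total=5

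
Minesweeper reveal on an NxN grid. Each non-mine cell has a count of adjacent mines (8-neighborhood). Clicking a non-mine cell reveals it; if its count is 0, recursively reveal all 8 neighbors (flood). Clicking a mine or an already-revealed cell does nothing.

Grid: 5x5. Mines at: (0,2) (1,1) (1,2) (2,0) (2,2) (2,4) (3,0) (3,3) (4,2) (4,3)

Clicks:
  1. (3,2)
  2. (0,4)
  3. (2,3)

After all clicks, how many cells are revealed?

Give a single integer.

Click 1 (3,2) count=4: revealed 1 new [(3,2)] -> total=1
Click 2 (0,4) count=0: revealed 4 new [(0,3) (0,4) (1,3) (1,4)] -> total=5
Click 3 (2,3) count=4: revealed 1 new [(2,3)] -> total=6

Answer: 6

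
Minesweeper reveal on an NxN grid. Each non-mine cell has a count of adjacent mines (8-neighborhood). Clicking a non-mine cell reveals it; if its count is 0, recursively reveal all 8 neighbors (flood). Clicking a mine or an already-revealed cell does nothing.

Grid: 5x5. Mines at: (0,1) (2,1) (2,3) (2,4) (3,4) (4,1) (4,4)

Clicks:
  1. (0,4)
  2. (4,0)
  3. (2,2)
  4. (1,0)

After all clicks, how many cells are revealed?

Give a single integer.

Answer: 9

Derivation:
Click 1 (0,4) count=0: revealed 6 new [(0,2) (0,3) (0,4) (1,2) (1,3) (1,4)] -> total=6
Click 2 (4,0) count=1: revealed 1 new [(4,0)] -> total=7
Click 3 (2,2) count=2: revealed 1 new [(2,2)] -> total=8
Click 4 (1,0) count=2: revealed 1 new [(1,0)] -> total=9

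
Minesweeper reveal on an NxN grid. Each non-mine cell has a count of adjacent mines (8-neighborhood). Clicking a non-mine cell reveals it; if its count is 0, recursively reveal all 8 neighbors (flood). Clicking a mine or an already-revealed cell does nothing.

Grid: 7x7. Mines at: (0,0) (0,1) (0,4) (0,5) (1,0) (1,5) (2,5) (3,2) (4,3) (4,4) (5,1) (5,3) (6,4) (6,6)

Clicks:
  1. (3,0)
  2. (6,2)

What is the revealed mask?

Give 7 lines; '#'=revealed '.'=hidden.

Click 1 (3,0) count=0: revealed 6 new [(2,0) (2,1) (3,0) (3,1) (4,0) (4,1)] -> total=6
Click 2 (6,2) count=2: revealed 1 new [(6,2)] -> total=7

Answer: .......
.......
##.....
##.....
##.....
.......
..#....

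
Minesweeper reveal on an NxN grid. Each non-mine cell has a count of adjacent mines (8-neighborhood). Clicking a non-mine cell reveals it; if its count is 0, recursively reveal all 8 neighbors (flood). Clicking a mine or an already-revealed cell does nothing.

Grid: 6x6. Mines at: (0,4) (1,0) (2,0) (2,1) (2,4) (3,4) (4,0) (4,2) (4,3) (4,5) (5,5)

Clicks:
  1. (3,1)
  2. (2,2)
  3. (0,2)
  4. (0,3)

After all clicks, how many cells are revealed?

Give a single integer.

Click 1 (3,1) count=4: revealed 1 new [(3,1)] -> total=1
Click 2 (2,2) count=1: revealed 1 new [(2,2)] -> total=2
Click 3 (0,2) count=0: revealed 6 new [(0,1) (0,2) (0,3) (1,1) (1,2) (1,3)] -> total=8
Click 4 (0,3) count=1: revealed 0 new [(none)] -> total=8

Answer: 8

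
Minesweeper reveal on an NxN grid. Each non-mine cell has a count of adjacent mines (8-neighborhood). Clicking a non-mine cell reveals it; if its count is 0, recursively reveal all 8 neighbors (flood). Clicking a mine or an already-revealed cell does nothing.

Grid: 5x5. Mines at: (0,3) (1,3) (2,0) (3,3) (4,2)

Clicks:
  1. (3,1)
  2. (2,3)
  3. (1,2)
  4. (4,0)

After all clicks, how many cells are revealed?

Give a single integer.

Click 1 (3,1) count=2: revealed 1 new [(3,1)] -> total=1
Click 2 (2,3) count=2: revealed 1 new [(2,3)] -> total=2
Click 3 (1,2) count=2: revealed 1 new [(1,2)] -> total=3
Click 4 (4,0) count=0: revealed 3 new [(3,0) (4,0) (4,1)] -> total=6

Answer: 6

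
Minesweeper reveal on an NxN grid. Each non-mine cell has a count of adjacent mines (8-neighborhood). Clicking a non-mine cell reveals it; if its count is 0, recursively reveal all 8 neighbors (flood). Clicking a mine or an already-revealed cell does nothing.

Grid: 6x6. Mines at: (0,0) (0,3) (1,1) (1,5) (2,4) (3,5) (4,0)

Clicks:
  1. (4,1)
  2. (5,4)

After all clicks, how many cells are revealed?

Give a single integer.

Click 1 (4,1) count=1: revealed 1 new [(4,1)] -> total=1
Click 2 (5,4) count=0: revealed 16 new [(2,1) (2,2) (2,3) (3,1) (3,2) (3,3) (3,4) (4,2) (4,3) (4,4) (4,5) (5,1) (5,2) (5,3) (5,4) (5,5)] -> total=17

Answer: 17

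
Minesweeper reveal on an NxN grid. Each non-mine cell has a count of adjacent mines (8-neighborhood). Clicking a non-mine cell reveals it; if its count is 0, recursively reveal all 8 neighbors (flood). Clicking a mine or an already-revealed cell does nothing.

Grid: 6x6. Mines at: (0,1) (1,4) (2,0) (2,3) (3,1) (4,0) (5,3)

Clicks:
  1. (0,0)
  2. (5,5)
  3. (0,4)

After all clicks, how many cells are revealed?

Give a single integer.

Click 1 (0,0) count=1: revealed 1 new [(0,0)] -> total=1
Click 2 (5,5) count=0: revealed 8 new [(2,4) (2,5) (3,4) (3,5) (4,4) (4,5) (5,4) (5,5)] -> total=9
Click 3 (0,4) count=1: revealed 1 new [(0,4)] -> total=10

Answer: 10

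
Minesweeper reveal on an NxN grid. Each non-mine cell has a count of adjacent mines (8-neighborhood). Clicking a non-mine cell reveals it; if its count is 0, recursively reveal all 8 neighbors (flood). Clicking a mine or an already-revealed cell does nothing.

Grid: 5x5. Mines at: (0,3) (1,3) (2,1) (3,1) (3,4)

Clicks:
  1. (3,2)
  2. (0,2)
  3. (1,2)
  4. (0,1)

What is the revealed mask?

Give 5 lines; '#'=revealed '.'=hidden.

Answer: ###..
###..
.....
..#..
.....

Derivation:
Click 1 (3,2) count=2: revealed 1 new [(3,2)] -> total=1
Click 2 (0,2) count=2: revealed 1 new [(0,2)] -> total=2
Click 3 (1,2) count=3: revealed 1 new [(1,2)] -> total=3
Click 4 (0,1) count=0: revealed 4 new [(0,0) (0,1) (1,0) (1,1)] -> total=7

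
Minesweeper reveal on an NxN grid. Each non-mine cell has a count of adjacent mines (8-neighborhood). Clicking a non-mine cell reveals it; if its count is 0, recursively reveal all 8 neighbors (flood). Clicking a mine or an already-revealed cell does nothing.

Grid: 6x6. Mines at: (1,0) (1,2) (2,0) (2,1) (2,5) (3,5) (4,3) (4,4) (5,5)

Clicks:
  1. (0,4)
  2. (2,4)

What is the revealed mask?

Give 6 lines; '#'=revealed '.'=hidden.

Answer: ...###
...###
....#.
......
......
......

Derivation:
Click 1 (0,4) count=0: revealed 6 new [(0,3) (0,4) (0,5) (1,3) (1,4) (1,5)] -> total=6
Click 2 (2,4) count=2: revealed 1 new [(2,4)] -> total=7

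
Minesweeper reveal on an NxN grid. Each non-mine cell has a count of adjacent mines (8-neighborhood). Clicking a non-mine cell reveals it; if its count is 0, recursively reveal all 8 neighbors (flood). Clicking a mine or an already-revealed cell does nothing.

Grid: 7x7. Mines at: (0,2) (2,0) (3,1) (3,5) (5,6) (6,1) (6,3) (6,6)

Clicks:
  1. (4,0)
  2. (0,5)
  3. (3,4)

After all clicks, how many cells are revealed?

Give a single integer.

Click 1 (4,0) count=1: revealed 1 new [(4,0)] -> total=1
Click 2 (0,5) count=0: revealed 23 new [(0,3) (0,4) (0,5) (0,6) (1,2) (1,3) (1,4) (1,5) (1,6) (2,2) (2,3) (2,4) (2,5) (2,6) (3,2) (3,3) (3,4) (4,2) (4,3) (4,4) (5,2) (5,3) (5,4)] -> total=24
Click 3 (3,4) count=1: revealed 0 new [(none)] -> total=24

Answer: 24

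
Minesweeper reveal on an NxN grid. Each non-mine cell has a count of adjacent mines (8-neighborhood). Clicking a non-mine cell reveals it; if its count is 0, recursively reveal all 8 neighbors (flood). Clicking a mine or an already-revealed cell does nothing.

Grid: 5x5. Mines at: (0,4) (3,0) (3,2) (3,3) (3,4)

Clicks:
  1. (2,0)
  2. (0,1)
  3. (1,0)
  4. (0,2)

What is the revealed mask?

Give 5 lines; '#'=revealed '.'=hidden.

Answer: ####.
####.
####.
.....
.....

Derivation:
Click 1 (2,0) count=1: revealed 1 new [(2,0)] -> total=1
Click 2 (0,1) count=0: revealed 11 new [(0,0) (0,1) (0,2) (0,3) (1,0) (1,1) (1,2) (1,3) (2,1) (2,2) (2,3)] -> total=12
Click 3 (1,0) count=0: revealed 0 new [(none)] -> total=12
Click 4 (0,2) count=0: revealed 0 new [(none)] -> total=12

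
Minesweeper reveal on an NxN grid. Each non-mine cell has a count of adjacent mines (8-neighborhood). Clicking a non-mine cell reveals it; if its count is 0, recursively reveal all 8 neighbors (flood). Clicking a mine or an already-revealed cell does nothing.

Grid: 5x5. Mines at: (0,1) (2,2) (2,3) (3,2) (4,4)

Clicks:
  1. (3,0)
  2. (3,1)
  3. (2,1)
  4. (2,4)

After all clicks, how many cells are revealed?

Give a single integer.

Click 1 (3,0) count=0: revealed 8 new [(1,0) (1,1) (2,0) (2,1) (3,0) (3,1) (4,0) (4,1)] -> total=8
Click 2 (3,1) count=2: revealed 0 new [(none)] -> total=8
Click 3 (2,1) count=2: revealed 0 new [(none)] -> total=8
Click 4 (2,4) count=1: revealed 1 new [(2,4)] -> total=9

Answer: 9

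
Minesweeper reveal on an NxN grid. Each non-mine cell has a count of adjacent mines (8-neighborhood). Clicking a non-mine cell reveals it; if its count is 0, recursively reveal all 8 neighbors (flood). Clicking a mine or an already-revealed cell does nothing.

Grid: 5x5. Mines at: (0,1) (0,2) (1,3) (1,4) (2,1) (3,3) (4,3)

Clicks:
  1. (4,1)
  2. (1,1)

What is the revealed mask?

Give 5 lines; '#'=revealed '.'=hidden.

Click 1 (4,1) count=0: revealed 6 new [(3,0) (3,1) (3,2) (4,0) (4,1) (4,2)] -> total=6
Click 2 (1,1) count=3: revealed 1 new [(1,1)] -> total=7

Answer: .....
.#...
.....
###..
###..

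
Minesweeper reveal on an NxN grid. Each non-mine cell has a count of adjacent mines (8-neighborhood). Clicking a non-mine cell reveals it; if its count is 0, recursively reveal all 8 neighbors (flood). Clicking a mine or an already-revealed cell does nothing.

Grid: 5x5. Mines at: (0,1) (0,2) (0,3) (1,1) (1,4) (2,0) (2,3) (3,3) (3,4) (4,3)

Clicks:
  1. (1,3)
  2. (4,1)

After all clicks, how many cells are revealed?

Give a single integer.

Answer: 7

Derivation:
Click 1 (1,3) count=4: revealed 1 new [(1,3)] -> total=1
Click 2 (4,1) count=0: revealed 6 new [(3,0) (3,1) (3,2) (4,0) (4,1) (4,2)] -> total=7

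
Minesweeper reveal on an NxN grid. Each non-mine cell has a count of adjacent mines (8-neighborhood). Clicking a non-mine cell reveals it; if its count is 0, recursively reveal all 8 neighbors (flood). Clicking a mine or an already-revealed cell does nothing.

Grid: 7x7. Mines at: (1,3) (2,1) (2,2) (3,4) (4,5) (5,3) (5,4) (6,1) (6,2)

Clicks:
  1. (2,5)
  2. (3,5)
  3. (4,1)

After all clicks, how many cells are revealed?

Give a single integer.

Click 1 (2,5) count=1: revealed 1 new [(2,5)] -> total=1
Click 2 (3,5) count=2: revealed 1 new [(3,5)] -> total=2
Click 3 (4,1) count=0: revealed 9 new [(3,0) (3,1) (3,2) (4,0) (4,1) (4,2) (5,0) (5,1) (5,2)] -> total=11

Answer: 11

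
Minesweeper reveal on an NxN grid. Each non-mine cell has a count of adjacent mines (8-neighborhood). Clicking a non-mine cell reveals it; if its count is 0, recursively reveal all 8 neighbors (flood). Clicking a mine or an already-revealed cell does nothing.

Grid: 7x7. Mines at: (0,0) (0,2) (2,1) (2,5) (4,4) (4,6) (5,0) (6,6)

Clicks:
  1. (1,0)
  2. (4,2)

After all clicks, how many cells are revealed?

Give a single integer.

Click 1 (1,0) count=2: revealed 1 new [(1,0)] -> total=1
Click 2 (4,2) count=0: revealed 16 new [(3,1) (3,2) (3,3) (4,1) (4,2) (4,3) (5,1) (5,2) (5,3) (5,4) (5,5) (6,1) (6,2) (6,3) (6,4) (6,5)] -> total=17

Answer: 17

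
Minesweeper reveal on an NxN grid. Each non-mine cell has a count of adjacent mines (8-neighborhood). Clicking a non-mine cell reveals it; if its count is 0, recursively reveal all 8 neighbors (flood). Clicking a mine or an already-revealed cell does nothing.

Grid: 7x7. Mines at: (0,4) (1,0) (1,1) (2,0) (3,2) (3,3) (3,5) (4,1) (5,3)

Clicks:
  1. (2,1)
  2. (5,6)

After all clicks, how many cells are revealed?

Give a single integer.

Answer: 10

Derivation:
Click 1 (2,1) count=4: revealed 1 new [(2,1)] -> total=1
Click 2 (5,6) count=0: revealed 9 new [(4,4) (4,5) (4,6) (5,4) (5,5) (5,6) (6,4) (6,5) (6,6)] -> total=10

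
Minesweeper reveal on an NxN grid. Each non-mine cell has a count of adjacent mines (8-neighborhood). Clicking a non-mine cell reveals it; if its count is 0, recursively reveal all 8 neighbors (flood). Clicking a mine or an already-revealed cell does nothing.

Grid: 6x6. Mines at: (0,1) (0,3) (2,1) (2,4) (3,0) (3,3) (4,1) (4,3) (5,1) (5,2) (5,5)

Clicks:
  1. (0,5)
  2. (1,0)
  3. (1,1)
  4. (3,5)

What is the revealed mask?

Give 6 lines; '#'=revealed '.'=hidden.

Answer: ....##
##..##
......
.....#
......
......

Derivation:
Click 1 (0,5) count=0: revealed 4 new [(0,4) (0,5) (1,4) (1,5)] -> total=4
Click 2 (1,0) count=2: revealed 1 new [(1,0)] -> total=5
Click 3 (1,1) count=2: revealed 1 new [(1,1)] -> total=6
Click 4 (3,5) count=1: revealed 1 new [(3,5)] -> total=7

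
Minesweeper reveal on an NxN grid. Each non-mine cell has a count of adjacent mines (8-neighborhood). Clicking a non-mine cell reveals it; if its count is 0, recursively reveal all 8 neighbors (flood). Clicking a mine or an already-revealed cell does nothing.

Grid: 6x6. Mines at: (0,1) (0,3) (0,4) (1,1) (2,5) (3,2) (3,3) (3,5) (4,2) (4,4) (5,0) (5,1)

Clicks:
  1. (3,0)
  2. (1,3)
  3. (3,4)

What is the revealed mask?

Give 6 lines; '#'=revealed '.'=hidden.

Click 1 (3,0) count=0: revealed 6 new [(2,0) (2,1) (3,0) (3,1) (4,0) (4,1)] -> total=6
Click 2 (1,3) count=2: revealed 1 new [(1,3)] -> total=7
Click 3 (3,4) count=4: revealed 1 new [(3,4)] -> total=8

Answer: ......
...#..
##....
##..#.
##....
......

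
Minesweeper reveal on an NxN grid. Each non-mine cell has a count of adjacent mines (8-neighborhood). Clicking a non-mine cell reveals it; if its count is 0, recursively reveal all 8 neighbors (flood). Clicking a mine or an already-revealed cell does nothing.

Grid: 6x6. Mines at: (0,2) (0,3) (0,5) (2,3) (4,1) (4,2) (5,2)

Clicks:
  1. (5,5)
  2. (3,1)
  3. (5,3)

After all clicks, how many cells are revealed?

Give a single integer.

Answer: 14

Derivation:
Click 1 (5,5) count=0: revealed 13 new [(1,4) (1,5) (2,4) (2,5) (3,3) (3,4) (3,5) (4,3) (4,4) (4,5) (5,3) (5,4) (5,5)] -> total=13
Click 2 (3,1) count=2: revealed 1 new [(3,1)] -> total=14
Click 3 (5,3) count=2: revealed 0 new [(none)] -> total=14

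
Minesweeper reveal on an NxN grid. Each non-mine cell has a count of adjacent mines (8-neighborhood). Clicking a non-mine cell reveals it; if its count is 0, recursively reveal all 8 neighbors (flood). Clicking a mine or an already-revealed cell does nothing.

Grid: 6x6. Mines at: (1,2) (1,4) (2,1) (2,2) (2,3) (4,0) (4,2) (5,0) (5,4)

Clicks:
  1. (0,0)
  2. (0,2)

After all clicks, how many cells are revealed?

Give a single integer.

Answer: 5

Derivation:
Click 1 (0,0) count=0: revealed 4 new [(0,0) (0,1) (1,0) (1,1)] -> total=4
Click 2 (0,2) count=1: revealed 1 new [(0,2)] -> total=5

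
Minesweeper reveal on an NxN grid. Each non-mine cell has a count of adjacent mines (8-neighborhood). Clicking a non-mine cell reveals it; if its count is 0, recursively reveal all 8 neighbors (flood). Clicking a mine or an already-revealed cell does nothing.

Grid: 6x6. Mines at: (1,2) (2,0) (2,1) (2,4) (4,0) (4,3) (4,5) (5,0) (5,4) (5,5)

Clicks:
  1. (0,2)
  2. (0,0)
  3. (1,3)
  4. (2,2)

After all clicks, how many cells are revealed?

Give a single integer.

Answer: 7

Derivation:
Click 1 (0,2) count=1: revealed 1 new [(0,2)] -> total=1
Click 2 (0,0) count=0: revealed 4 new [(0,0) (0,1) (1,0) (1,1)] -> total=5
Click 3 (1,3) count=2: revealed 1 new [(1,3)] -> total=6
Click 4 (2,2) count=2: revealed 1 new [(2,2)] -> total=7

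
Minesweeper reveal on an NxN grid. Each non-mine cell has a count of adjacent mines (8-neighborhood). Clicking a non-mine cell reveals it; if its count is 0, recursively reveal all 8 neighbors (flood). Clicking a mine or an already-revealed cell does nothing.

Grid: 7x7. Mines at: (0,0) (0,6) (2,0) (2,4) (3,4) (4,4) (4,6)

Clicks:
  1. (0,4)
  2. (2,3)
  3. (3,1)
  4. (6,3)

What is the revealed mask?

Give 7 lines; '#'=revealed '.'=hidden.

Answer: .#####.
.#####.
.###...
####...
####...
#######
#######

Derivation:
Click 1 (0,4) count=0: revealed 35 new [(0,1) (0,2) (0,3) (0,4) (0,5) (1,1) (1,2) (1,3) (1,4) (1,5) (2,1) (2,2) (2,3) (3,0) (3,1) (3,2) (3,3) (4,0) (4,1) (4,2) (4,3) (5,0) (5,1) (5,2) (5,3) (5,4) (5,5) (5,6) (6,0) (6,1) (6,2) (6,3) (6,4) (6,5) (6,6)] -> total=35
Click 2 (2,3) count=2: revealed 0 new [(none)] -> total=35
Click 3 (3,1) count=1: revealed 0 new [(none)] -> total=35
Click 4 (6,3) count=0: revealed 0 new [(none)] -> total=35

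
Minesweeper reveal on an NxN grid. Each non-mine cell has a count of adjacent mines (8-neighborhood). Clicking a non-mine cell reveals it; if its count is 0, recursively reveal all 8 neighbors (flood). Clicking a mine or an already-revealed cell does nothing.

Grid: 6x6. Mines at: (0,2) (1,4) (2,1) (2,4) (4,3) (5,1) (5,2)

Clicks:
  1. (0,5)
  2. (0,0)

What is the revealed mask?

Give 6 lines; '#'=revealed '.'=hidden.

Answer: ##...#
##....
......
......
......
......

Derivation:
Click 1 (0,5) count=1: revealed 1 new [(0,5)] -> total=1
Click 2 (0,0) count=0: revealed 4 new [(0,0) (0,1) (1,0) (1,1)] -> total=5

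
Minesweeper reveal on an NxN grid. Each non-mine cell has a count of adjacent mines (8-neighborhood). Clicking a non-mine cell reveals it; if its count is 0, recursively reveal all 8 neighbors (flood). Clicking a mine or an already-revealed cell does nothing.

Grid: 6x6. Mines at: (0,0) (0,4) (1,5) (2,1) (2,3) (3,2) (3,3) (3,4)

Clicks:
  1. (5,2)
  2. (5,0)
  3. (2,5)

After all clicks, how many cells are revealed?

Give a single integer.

Answer: 15

Derivation:
Click 1 (5,2) count=0: revealed 14 new [(3,0) (3,1) (4,0) (4,1) (4,2) (4,3) (4,4) (4,5) (5,0) (5,1) (5,2) (5,3) (5,4) (5,5)] -> total=14
Click 2 (5,0) count=0: revealed 0 new [(none)] -> total=14
Click 3 (2,5) count=2: revealed 1 new [(2,5)] -> total=15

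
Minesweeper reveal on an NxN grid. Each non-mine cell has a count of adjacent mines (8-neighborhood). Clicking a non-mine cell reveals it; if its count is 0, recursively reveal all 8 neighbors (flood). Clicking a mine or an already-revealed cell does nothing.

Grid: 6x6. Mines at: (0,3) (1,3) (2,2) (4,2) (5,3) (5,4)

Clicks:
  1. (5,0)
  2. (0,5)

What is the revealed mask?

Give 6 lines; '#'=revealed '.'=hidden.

Click 1 (5,0) count=0: revealed 14 new [(0,0) (0,1) (0,2) (1,0) (1,1) (1,2) (2,0) (2,1) (3,0) (3,1) (4,0) (4,1) (5,0) (5,1)] -> total=14
Click 2 (0,5) count=0: revealed 13 new [(0,4) (0,5) (1,4) (1,5) (2,3) (2,4) (2,5) (3,3) (3,4) (3,5) (4,3) (4,4) (4,5)] -> total=27

Answer: ###.##
###.##
##.###
##.###
##.###
##....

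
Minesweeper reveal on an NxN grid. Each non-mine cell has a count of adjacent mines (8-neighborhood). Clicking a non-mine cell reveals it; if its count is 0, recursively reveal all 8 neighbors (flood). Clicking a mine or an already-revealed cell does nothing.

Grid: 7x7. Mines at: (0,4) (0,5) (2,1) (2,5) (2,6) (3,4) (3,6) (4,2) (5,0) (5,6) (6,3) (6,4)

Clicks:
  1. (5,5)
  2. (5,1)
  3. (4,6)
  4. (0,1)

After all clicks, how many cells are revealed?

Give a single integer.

Answer: 11

Derivation:
Click 1 (5,5) count=2: revealed 1 new [(5,5)] -> total=1
Click 2 (5,1) count=2: revealed 1 new [(5,1)] -> total=2
Click 3 (4,6) count=2: revealed 1 new [(4,6)] -> total=3
Click 4 (0,1) count=0: revealed 8 new [(0,0) (0,1) (0,2) (0,3) (1,0) (1,1) (1,2) (1,3)] -> total=11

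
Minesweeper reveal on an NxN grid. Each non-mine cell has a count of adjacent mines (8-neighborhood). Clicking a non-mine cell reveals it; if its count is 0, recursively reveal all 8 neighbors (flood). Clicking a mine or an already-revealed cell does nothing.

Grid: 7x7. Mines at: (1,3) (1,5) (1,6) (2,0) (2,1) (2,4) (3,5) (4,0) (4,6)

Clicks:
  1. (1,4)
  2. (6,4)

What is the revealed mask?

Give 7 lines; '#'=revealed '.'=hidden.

Click 1 (1,4) count=3: revealed 1 new [(1,4)] -> total=1
Click 2 (6,4) count=0: revealed 23 new [(3,1) (3,2) (3,3) (3,4) (4,1) (4,2) (4,3) (4,4) (4,5) (5,0) (5,1) (5,2) (5,3) (5,4) (5,5) (5,6) (6,0) (6,1) (6,2) (6,3) (6,4) (6,5) (6,6)] -> total=24

Answer: .......
....#..
.......
.####..
.#####.
#######
#######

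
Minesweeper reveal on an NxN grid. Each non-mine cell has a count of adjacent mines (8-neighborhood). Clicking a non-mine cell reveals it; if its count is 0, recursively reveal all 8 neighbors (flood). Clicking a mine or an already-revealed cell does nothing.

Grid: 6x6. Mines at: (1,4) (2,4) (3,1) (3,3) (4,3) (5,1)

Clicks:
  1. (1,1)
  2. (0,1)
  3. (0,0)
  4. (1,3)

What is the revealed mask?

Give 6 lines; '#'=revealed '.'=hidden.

Answer: ####..
####..
####..
......
......
......

Derivation:
Click 1 (1,1) count=0: revealed 12 new [(0,0) (0,1) (0,2) (0,3) (1,0) (1,1) (1,2) (1,3) (2,0) (2,1) (2,2) (2,3)] -> total=12
Click 2 (0,1) count=0: revealed 0 new [(none)] -> total=12
Click 3 (0,0) count=0: revealed 0 new [(none)] -> total=12
Click 4 (1,3) count=2: revealed 0 new [(none)] -> total=12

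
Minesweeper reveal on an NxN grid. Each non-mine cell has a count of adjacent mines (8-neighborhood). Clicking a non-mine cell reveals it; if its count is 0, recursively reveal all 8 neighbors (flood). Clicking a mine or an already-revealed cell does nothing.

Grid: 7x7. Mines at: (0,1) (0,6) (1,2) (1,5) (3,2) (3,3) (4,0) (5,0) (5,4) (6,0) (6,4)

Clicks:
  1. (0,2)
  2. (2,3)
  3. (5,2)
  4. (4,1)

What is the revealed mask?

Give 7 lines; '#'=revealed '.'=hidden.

Answer: ..#....
.......
...#...
.......
.###...
.###...
.###...

Derivation:
Click 1 (0,2) count=2: revealed 1 new [(0,2)] -> total=1
Click 2 (2,3) count=3: revealed 1 new [(2,3)] -> total=2
Click 3 (5,2) count=0: revealed 9 new [(4,1) (4,2) (4,3) (5,1) (5,2) (5,3) (6,1) (6,2) (6,3)] -> total=11
Click 4 (4,1) count=3: revealed 0 new [(none)] -> total=11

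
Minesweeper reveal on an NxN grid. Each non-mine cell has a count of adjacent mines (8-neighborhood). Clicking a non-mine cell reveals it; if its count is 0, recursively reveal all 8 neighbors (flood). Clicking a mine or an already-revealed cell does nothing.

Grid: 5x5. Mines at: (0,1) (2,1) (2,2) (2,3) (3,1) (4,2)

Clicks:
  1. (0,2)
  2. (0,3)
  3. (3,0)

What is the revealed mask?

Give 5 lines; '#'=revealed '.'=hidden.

Answer: ..###
..###
.....
#....
.....

Derivation:
Click 1 (0,2) count=1: revealed 1 new [(0,2)] -> total=1
Click 2 (0,3) count=0: revealed 5 new [(0,3) (0,4) (1,2) (1,3) (1,4)] -> total=6
Click 3 (3,0) count=2: revealed 1 new [(3,0)] -> total=7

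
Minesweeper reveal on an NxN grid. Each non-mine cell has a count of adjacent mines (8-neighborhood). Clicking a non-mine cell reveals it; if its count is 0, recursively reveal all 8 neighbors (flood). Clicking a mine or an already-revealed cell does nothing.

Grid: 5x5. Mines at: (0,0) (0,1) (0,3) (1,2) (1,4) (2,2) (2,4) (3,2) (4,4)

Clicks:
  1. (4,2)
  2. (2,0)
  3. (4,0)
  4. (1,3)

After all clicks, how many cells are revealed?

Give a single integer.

Answer: 10

Derivation:
Click 1 (4,2) count=1: revealed 1 new [(4,2)] -> total=1
Click 2 (2,0) count=0: revealed 8 new [(1,0) (1,1) (2,0) (2,1) (3,0) (3,1) (4,0) (4,1)] -> total=9
Click 3 (4,0) count=0: revealed 0 new [(none)] -> total=9
Click 4 (1,3) count=5: revealed 1 new [(1,3)] -> total=10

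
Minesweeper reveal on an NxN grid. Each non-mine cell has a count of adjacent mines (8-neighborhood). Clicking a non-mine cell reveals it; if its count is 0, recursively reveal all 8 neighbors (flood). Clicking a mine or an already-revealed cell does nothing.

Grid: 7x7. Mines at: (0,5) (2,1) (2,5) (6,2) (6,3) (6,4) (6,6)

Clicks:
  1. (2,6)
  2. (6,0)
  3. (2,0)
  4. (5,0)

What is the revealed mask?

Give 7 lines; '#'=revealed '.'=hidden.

Click 1 (2,6) count=1: revealed 1 new [(2,6)] -> total=1
Click 2 (6,0) count=0: revealed 36 new [(0,0) (0,1) (0,2) (0,3) (0,4) (1,0) (1,1) (1,2) (1,3) (1,4) (2,2) (2,3) (2,4) (3,0) (3,1) (3,2) (3,3) (3,4) (3,5) (3,6) (4,0) (4,1) (4,2) (4,3) (4,4) (4,5) (4,6) (5,0) (5,1) (5,2) (5,3) (5,4) (5,5) (5,6) (6,0) (6,1)] -> total=37
Click 3 (2,0) count=1: revealed 1 new [(2,0)] -> total=38
Click 4 (5,0) count=0: revealed 0 new [(none)] -> total=38

Answer: #####..
#####..
#.###.#
#######
#######
#######
##.....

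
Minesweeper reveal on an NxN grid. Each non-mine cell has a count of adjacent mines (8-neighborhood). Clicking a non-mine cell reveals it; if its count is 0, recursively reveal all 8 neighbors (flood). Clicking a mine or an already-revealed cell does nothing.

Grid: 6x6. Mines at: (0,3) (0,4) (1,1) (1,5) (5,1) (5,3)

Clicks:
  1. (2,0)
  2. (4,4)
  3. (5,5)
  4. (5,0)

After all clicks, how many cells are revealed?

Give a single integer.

Click 1 (2,0) count=1: revealed 1 new [(2,0)] -> total=1
Click 2 (4,4) count=1: revealed 1 new [(4,4)] -> total=2
Click 3 (5,5) count=0: revealed 21 new [(1,2) (1,3) (1,4) (2,1) (2,2) (2,3) (2,4) (2,5) (3,0) (3,1) (3,2) (3,3) (3,4) (3,5) (4,0) (4,1) (4,2) (4,3) (4,5) (5,4) (5,5)] -> total=23
Click 4 (5,0) count=1: revealed 1 new [(5,0)] -> total=24

Answer: 24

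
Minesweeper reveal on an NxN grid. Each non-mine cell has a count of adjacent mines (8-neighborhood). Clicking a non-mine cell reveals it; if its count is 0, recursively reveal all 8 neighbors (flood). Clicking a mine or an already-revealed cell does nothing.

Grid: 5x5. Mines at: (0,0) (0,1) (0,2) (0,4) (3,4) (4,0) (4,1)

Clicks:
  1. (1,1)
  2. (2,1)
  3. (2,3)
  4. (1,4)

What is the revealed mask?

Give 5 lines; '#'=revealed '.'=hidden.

Answer: .....
#####
####.
####.
.....

Derivation:
Click 1 (1,1) count=3: revealed 1 new [(1,1)] -> total=1
Click 2 (2,1) count=0: revealed 11 new [(1,0) (1,2) (1,3) (2,0) (2,1) (2,2) (2,3) (3,0) (3,1) (3,2) (3,3)] -> total=12
Click 3 (2,3) count=1: revealed 0 new [(none)] -> total=12
Click 4 (1,4) count=1: revealed 1 new [(1,4)] -> total=13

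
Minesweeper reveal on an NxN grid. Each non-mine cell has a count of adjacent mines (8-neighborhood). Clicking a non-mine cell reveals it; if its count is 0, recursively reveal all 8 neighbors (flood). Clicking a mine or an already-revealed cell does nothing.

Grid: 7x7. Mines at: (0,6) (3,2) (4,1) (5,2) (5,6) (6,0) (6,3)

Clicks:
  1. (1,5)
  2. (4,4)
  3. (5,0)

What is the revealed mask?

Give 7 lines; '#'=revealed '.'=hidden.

Click 1 (1,5) count=1: revealed 1 new [(1,5)] -> total=1
Click 2 (4,4) count=0: revealed 32 new [(0,0) (0,1) (0,2) (0,3) (0,4) (0,5) (1,0) (1,1) (1,2) (1,3) (1,4) (1,6) (2,0) (2,1) (2,2) (2,3) (2,4) (2,5) (2,6) (3,0) (3,1) (3,3) (3,4) (3,5) (3,6) (4,3) (4,4) (4,5) (4,6) (5,3) (5,4) (5,5)] -> total=33
Click 3 (5,0) count=2: revealed 1 new [(5,0)] -> total=34

Answer: ######.
#######
#######
##.####
...####
#..###.
.......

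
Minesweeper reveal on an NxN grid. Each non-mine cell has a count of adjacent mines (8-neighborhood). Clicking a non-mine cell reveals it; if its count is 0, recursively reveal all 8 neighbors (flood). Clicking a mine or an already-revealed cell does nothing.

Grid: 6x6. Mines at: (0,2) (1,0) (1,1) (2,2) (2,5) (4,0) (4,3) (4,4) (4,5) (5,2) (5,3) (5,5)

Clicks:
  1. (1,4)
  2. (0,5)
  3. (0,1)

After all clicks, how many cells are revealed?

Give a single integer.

Answer: 7

Derivation:
Click 1 (1,4) count=1: revealed 1 new [(1,4)] -> total=1
Click 2 (0,5) count=0: revealed 5 new [(0,3) (0,4) (0,5) (1,3) (1,5)] -> total=6
Click 3 (0,1) count=3: revealed 1 new [(0,1)] -> total=7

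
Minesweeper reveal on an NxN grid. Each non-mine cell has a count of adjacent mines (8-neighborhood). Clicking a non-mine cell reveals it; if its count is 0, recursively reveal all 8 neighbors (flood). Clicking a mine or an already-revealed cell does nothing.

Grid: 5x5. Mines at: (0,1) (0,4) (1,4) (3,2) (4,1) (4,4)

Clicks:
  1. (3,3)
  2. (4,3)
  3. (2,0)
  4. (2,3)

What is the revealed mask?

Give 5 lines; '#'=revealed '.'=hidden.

Click 1 (3,3) count=2: revealed 1 new [(3,3)] -> total=1
Click 2 (4,3) count=2: revealed 1 new [(4,3)] -> total=2
Click 3 (2,0) count=0: revealed 6 new [(1,0) (1,1) (2,0) (2,1) (3,0) (3,1)] -> total=8
Click 4 (2,3) count=2: revealed 1 new [(2,3)] -> total=9

Answer: .....
##...
##.#.
##.#.
...#.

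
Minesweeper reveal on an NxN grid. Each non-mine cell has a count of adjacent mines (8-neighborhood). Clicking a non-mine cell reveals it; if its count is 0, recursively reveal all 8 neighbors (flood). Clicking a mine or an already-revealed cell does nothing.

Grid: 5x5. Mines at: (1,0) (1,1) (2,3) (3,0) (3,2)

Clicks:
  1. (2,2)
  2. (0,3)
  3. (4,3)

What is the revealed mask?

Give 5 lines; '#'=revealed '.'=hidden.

Click 1 (2,2) count=3: revealed 1 new [(2,2)] -> total=1
Click 2 (0,3) count=0: revealed 6 new [(0,2) (0,3) (0,4) (1,2) (1,3) (1,4)] -> total=7
Click 3 (4,3) count=1: revealed 1 new [(4,3)] -> total=8

Answer: ..###
..###
..#..
.....
...#.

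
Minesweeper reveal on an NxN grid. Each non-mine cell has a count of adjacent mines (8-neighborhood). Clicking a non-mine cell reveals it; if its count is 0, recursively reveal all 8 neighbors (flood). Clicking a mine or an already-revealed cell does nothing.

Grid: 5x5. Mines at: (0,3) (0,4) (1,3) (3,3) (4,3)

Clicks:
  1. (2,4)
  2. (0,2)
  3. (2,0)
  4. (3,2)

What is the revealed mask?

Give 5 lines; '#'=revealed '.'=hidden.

Answer: ###..
###..
###.#
###..
###..

Derivation:
Click 1 (2,4) count=2: revealed 1 new [(2,4)] -> total=1
Click 2 (0,2) count=2: revealed 1 new [(0,2)] -> total=2
Click 3 (2,0) count=0: revealed 14 new [(0,0) (0,1) (1,0) (1,1) (1,2) (2,0) (2,1) (2,2) (3,0) (3,1) (3,2) (4,0) (4,1) (4,2)] -> total=16
Click 4 (3,2) count=2: revealed 0 new [(none)] -> total=16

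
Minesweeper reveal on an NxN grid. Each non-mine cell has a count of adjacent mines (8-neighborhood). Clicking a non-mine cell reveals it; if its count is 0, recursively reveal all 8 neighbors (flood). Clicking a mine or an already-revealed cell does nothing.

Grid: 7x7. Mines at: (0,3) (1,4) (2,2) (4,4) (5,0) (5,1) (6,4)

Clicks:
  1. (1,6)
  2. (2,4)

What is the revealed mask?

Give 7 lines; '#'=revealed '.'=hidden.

Answer: .....##
.....##
....###
.....##
.....##
.....##
.....##

Derivation:
Click 1 (1,6) count=0: revealed 14 new [(0,5) (0,6) (1,5) (1,6) (2,5) (2,6) (3,5) (3,6) (4,5) (4,6) (5,5) (5,6) (6,5) (6,6)] -> total=14
Click 2 (2,4) count=1: revealed 1 new [(2,4)] -> total=15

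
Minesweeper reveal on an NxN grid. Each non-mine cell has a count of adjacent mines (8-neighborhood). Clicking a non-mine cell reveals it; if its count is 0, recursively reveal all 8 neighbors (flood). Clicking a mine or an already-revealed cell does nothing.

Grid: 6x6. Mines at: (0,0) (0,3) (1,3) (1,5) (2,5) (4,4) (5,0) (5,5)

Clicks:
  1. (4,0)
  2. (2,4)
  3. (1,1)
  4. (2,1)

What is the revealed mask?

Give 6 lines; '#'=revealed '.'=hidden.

Click 1 (4,0) count=1: revealed 1 new [(4,0)] -> total=1
Click 2 (2,4) count=3: revealed 1 new [(2,4)] -> total=2
Click 3 (1,1) count=1: revealed 1 new [(1,1)] -> total=3
Click 4 (2,1) count=0: revealed 16 new [(1,0) (1,2) (2,0) (2,1) (2,2) (2,3) (3,0) (3,1) (3,2) (3,3) (4,1) (4,2) (4,3) (5,1) (5,2) (5,3)] -> total=19

Answer: ......
###...
#####.
####..
####..
.###..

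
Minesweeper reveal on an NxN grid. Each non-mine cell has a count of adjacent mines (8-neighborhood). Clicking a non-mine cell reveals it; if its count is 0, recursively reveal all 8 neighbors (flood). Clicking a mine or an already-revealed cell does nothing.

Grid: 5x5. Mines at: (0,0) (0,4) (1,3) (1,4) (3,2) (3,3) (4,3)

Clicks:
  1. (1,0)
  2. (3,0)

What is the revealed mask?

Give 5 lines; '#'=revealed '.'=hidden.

Click 1 (1,0) count=1: revealed 1 new [(1,0)] -> total=1
Click 2 (3,0) count=0: revealed 7 new [(1,1) (2,0) (2,1) (3,0) (3,1) (4,0) (4,1)] -> total=8

Answer: .....
##...
##...
##...
##...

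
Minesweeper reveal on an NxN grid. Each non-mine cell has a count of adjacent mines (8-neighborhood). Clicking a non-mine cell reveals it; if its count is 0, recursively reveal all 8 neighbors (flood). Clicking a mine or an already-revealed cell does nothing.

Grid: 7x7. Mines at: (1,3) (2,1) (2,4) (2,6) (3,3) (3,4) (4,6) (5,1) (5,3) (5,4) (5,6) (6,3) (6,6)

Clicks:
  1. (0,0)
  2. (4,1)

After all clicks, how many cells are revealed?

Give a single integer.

Click 1 (0,0) count=0: revealed 6 new [(0,0) (0,1) (0,2) (1,0) (1,1) (1,2)] -> total=6
Click 2 (4,1) count=1: revealed 1 new [(4,1)] -> total=7

Answer: 7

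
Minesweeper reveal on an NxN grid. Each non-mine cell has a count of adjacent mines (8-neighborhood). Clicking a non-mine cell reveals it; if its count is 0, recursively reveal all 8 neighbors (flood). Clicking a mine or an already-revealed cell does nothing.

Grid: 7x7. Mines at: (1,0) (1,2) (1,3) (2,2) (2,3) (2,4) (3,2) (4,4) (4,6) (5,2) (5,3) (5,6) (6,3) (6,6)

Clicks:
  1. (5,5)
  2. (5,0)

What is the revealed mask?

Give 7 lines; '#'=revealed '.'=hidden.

Click 1 (5,5) count=4: revealed 1 new [(5,5)] -> total=1
Click 2 (5,0) count=0: revealed 10 new [(2,0) (2,1) (3,0) (3,1) (4,0) (4,1) (5,0) (5,1) (6,0) (6,1)] -> total=11

Answer: .......
.......
##.....
##.....
##.....
##...#.
##.....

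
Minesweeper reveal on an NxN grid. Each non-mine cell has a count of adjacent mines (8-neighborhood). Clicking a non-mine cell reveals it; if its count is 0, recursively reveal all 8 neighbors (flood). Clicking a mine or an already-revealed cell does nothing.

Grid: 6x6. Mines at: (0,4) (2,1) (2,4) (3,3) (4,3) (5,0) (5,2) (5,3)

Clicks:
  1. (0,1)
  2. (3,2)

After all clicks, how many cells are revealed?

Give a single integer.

Answer: 9

Derivation:
Click 1 (0,1) count=0: revealed 8 new [(0,0) (0,1) (0,2) (0,3) (1,0) (1,1) (1,2) (1,3)] -> total=8
Click 2 (3,2) count=3: revealed 1 new [(3,2)] -> total=9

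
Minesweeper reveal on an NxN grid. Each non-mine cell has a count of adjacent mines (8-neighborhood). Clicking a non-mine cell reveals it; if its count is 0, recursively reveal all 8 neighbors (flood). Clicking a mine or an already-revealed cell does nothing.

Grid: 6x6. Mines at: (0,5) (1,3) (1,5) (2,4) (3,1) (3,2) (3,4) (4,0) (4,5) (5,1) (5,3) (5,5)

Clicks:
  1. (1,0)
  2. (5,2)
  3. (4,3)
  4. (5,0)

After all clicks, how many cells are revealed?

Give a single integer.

Click 1 (1,0) count=0: revealed 9 new [(0,0) (0,1) (0,2) (1,0) (1,1) (1,2) (2,0) (2,1) (2,2)] -> total=9
Click 2 (5,2) count=2: revealed 1 new [(5,2)] -> total=10
Click 3 (4,3) count=3: revealed 1 new [(4,3)] -> total=11
Click 4 (5,0) count=2: revealed 1 new [(5,0)] -> total=12

Answer: 12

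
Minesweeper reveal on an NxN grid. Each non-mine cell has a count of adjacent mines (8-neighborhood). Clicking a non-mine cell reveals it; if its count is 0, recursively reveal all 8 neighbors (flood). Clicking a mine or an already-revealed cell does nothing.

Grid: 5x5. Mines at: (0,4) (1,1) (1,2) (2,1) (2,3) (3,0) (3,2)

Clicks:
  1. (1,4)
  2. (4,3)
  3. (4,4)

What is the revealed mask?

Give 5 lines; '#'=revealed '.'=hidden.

Click 1 (1,4) count=2: revealed 1 new [(1,4)] -> total=1
Click 2 (4,3) count=1: revealed 1 new [(4,3)] -> total=2
Click 3 (4,4) count=0: revealed 3 new [(3,3) (3,4) (4,4)] -> total=5

Answer: .....
....#
.....
...##
...##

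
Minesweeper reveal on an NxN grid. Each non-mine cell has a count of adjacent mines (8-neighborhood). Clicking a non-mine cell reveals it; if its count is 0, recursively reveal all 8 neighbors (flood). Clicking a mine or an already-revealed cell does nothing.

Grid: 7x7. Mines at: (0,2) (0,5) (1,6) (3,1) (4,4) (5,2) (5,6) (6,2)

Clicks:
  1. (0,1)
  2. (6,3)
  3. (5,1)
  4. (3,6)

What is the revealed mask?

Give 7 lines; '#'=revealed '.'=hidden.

Click 1 (0,1) count=1: revealed 1 new [(0,1)] -> total=1
Click 2 (6,3) count=2: revealed 1 new [(6,3)] -> total=2
Click 3 (5,1) count=2: revealed 1 new [(5,1)] -> total=3
Click 4 (3,6) count=0: revealed 6 new [(2,5) (2,6) (3,5) (3,6) (4,5) (4,6)] -> total=9

Answer: .#.....
.......
.....##
.....##
.....##
.#.....
...#...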